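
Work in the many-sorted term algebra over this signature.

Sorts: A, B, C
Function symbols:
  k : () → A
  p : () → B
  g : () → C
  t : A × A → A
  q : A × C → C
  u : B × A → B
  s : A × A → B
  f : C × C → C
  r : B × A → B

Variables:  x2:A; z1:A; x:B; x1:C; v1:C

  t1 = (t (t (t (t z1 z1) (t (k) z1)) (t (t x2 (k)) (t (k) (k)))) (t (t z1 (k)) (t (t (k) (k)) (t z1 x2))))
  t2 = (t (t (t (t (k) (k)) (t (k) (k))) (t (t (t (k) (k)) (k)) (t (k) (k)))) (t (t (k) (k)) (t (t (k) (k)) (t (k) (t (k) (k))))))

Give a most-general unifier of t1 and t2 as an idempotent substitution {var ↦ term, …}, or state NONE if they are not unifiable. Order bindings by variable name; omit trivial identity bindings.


{x2 ↦ (t (k) (k)), z1 ↦ (k)}


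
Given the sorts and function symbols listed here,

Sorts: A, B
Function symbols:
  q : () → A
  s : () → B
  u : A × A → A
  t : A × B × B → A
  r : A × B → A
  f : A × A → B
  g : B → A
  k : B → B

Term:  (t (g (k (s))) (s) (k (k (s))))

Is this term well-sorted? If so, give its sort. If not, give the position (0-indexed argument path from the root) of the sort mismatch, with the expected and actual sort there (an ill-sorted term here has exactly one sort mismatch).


well-sorted; sort = A

      (s) : B
    (k (s)) : B
  (g (k (s))) : A
  (s) : B
      (s) : B
    (k (s)) : B
  (k (k (s))) : B
(t (g (k (s))) (s) (k (k (s)))) : A


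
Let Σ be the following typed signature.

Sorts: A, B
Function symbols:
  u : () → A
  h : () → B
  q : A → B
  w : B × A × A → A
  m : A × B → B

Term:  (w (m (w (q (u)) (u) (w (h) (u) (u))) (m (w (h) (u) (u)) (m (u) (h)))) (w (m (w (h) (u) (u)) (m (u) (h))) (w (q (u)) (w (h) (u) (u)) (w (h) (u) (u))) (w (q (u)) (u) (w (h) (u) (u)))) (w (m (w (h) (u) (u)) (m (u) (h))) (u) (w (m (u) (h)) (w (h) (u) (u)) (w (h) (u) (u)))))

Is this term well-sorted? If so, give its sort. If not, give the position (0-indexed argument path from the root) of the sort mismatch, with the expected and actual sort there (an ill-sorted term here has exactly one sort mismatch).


well-sorted; sort = A

        (u) : A
      (q (u)) : B
      (u) : A
        (h) : B
        (u) : A
        (u) : A
      (w (h) (u) (u)) : A
    (w (q (u)) (u) (w (h) (u) (u))) : A
        (h) : B
        (u) : A
        (u) : A
      (w (h) (u) (u)) : A
        (u) : A
        (h) : B
      (m (u) (h)) : B
    (m (w (h) (u) (u)) (m (u) (h))) : B
  (m (w (q (u)) (u) (w (h) (u) (u))) (m (w (h) (u) (u)) (m (u) (h)))) : B
        (h) : B
        (u) : A
        (u) : A
      (w (h) (u) (u)) : A
        (u) : A
        (h) : B
      (m (u) (h)) : B
    (m (w (h) (u) (u)) (m (u) (h))) : B
        (u) : A
      (q (u)) : B
        (h) : B
        (u) : A
        (u) : A
      (w (h) (u) (u)) : A
        (h) : B
        (u) : A
        (u) : A
      (w (h) (u) (u)) : A
    (w (q (u)) (w (h) (u) (u)) (w (h) (u) (u))) : A
        (u) : A
      (q (u)) : B
      (u) : A
        (h) : B
        (u) : A
        (u) : A
      (w (h) (u) (u)) : A
    (w (q (u)) (u) (w (h) (u) (u))) : A
  (w (m (w (h) (u) (u)) (m (u) (h))) (w (q (u)) (w (h) (u) (u)) (w (h) (u) (u))) (w (q (u)) (u) (w (h) (u) (u)))) : A
        (h) : B
        (u) : A
        (u) : A
      (w (h) (u) (u)) : A
        (u) : A
        (h) : B
      (m (u) (h)) : B
    (m (w (h) (u) (u)) (m (u) (h))) : B
    (u) : A
        (u) : A
        (h) : B
      (m (u) (h)) : B
        (h) : B
        (u) : A
        (u) : A
      (w (h) (u) (u)) : A
        (h) : B
        (u) : A
        (u) : A
      (w (h) (u) (u)) : A
    (w (m (u) (h)) (w (h) (u) (u)) (w (h) (u) (u))) : A
  (w (m (w (h) (u) (u)) (m (u) (h))) (u) (w (m (u) (h)) (w (h) (u) (u)) (w (h) (u) (u)))) : A
(w (m (w (q (u)) (u) (w (h) (u) (u))) (m (w (h) (u) (u)) (m (u) (h)))) (w (m (w (h) (u) (u)) (m (u) (h))) (w (q (u)) (w (h) (u) (u)) (w (h) (u) (u))) (w (q (u)) (u) (w (h) (u) (u)))) (w (m (w (h) (u) (u)) (m (u) (h))) (u) (w (m (u) (h)) (w (h) (u) (u)) (w (h) (u) (u))))) : A


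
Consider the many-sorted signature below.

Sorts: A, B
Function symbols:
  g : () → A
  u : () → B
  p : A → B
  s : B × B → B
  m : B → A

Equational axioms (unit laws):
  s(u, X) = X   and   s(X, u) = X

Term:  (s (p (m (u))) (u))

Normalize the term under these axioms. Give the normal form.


normal form = (p (m (u)))

1. (s (p (m (u))) (u))  →  (p (m (u)))


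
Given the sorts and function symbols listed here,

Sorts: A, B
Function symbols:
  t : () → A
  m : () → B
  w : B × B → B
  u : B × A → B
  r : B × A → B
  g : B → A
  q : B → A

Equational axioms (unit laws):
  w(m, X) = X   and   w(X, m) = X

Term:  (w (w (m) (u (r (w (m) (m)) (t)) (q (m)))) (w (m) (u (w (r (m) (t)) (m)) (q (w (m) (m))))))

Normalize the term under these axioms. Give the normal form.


normal form = (w (u (r (m) (t)) (q (m))) (u (r (m) (t)) (q (m))))

1. (w (w (m) (u (r (w (m) (m)) (t)) (q (m)))) (w (m) (u (w (r (m) (t)) (m)) (q (w (m) (m))))))  →  (w (u (r (w (m) (m)) (t)) (q (m))) (w (m) (u (w (r (m) (t)) (m)) (q (w (m) (m))))))
2. (w (u (r (w (m) (m)) (t)) (q (m))) (w (m) (u (w (r (m) (t)) (m)) (q (w (m) (m))))))  →  (w (u (r (m) (t)) (q (m))) (w (m) (u (w (r (m) (t)) (m)) (q (w (m) (m))))))
3. (w (u (r (m) (t)) (q (m))) (w (m) (u (w (r (m) (t)) (m)) (q (w (m) (m))))))  →  (w (u (r (m) (t)) (q (m))) (u (w (r (m) (t)) (m)) (q (w (m) (m)))))
4. (w (u (r (m) (t)) (q (m))) (u (w (r (m) (t)) (m)) (q (w (m) (m)))))  →  (w (u (r (m) (t)) (q (m))) (u (r (m) (t)) (q (w (m) (m)))))
5. (w (u (r (m) (t)) (q (m))) (u (r (m) (t)) (q (w (m) (m)))))  →  (w (u (r (m) (t)) (q (m))) (u (r (m) (t)) (q (m))))


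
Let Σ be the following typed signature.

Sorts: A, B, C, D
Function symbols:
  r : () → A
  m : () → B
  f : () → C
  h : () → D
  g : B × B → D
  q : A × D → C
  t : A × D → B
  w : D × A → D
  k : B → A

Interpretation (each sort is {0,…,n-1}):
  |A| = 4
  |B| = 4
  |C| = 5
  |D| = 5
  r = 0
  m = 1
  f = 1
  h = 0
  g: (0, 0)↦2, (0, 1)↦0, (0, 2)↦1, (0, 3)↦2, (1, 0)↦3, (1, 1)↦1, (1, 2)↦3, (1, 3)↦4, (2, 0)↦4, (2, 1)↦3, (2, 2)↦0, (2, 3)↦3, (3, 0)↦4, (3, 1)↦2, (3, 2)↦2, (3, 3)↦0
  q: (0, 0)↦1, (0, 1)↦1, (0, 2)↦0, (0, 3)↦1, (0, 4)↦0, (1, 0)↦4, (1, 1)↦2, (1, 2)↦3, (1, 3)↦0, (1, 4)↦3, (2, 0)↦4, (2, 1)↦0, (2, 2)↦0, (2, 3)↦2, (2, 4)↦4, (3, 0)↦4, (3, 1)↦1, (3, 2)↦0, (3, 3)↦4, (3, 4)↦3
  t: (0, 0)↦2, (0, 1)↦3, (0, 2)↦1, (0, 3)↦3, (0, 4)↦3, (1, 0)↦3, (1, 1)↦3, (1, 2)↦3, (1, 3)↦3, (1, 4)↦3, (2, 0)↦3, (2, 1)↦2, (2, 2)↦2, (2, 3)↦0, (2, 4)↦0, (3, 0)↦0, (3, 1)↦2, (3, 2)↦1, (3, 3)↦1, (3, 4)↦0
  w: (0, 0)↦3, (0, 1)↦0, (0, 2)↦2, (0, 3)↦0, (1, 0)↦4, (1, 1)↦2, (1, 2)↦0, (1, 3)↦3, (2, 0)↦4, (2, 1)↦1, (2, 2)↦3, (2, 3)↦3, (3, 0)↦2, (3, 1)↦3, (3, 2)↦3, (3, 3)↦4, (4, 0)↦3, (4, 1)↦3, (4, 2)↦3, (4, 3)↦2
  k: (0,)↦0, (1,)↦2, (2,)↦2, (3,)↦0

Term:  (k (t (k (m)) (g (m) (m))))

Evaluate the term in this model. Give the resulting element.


  m = 1
  (k (m)) = k(1,) = 2
  m = 1
  m = 1
  (g (m) (m)) = g(1, 1) = 1
  (t (k (m)) (g (m) (m))) = t(2, 1) = 2
  (k (t (k (m)) (g (m) (m)))) = k(2,) = 2

value = 2


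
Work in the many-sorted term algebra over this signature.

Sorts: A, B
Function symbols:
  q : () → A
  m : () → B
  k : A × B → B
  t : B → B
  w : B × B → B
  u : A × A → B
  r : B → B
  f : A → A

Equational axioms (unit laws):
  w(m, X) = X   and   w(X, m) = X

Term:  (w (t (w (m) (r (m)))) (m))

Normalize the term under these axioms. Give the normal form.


1. (w (t (w (m) (r (m)))) (m))  →  (t (w (m) (r (m))))
2. (t (w (m) (r (m))))  →  (t (r (m)))

normal form = (t (r (m)))


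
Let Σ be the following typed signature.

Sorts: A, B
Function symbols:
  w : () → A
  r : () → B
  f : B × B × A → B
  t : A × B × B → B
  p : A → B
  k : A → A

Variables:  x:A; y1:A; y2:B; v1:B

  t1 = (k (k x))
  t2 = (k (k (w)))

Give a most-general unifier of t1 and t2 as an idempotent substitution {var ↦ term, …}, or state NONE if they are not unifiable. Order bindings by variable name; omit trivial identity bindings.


{x ↦ (w)}


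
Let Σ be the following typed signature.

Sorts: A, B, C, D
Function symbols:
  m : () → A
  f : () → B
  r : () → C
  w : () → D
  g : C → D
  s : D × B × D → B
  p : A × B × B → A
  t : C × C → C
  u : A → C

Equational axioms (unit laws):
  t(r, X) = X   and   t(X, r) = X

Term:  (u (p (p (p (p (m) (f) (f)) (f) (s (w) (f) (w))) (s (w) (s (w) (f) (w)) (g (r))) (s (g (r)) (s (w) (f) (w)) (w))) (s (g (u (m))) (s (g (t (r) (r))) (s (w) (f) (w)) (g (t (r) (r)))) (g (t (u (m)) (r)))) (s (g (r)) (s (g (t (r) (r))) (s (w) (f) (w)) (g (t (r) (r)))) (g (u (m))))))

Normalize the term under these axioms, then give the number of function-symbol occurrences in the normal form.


1. (u (p (p (p (p (m) (f) (f)) (f) (s (w) (f) (w))) (s (w) (s (w) (f) (w)) (g (r))) (s (g (r)) (s (w) (f) (w)) (w))) (s (g (u (m))) (s (g (t (r) (r))) (s (w) (f) (w)) (g (t (r) (r)))) (g (t (u (m)) (r)))) (s (g (r)) (s (g (t (r) (r))) (s (w) (f) (w)) (g (t (r) (r)))) (g (u (m))))))  →  (u (p (p (p (p (m) (f) (f)) (f) (s (w) (f) (w))) (s (w) (s (w) (f) (w)) (g (r))) (s (g (r)) (s (w) (f) (w)) (w))) (s (g (u (m))) (s (g (r)) (s (w) (f) (w)) (g (t (r) (r)))) (g (t (u (m)) (r)))) (s (g (r)) (s (g (t (r) (r))) (s (w) (f) (w)) (g (t (r) (r)))) (g (u (m))))))
2. (u (p (p (p (p (m) (f) (f)) (f) (s (w) (f) (w))) (s (w) (s (w) (f) (w)) (g (r))) (s (g (r)) (s (w) (f) (w)) (w))) (s (g (u (m))) (s (g (r)) (s (w) (f) (w)) (g (t (r) (r)))) (g (t (u (m)) (r)))) (s (g (r)) (s (g (t (r) (r))) (s (w) (f) (w)) (g (t (r) (r)))) (g (u (m))))))  →  (u (p (p (p (p (m) (f) (f)) (f) (s (w) (f) (w))) (s (w) (s (w) (f) (w)) (g (r))) (s (g (r)) (s (w) (f) (w)) (w))) (s (g (u (m))) (s (g (r)) (s (w) (f) (w)) (g (r))) (g (t (u (m)) (r)))) (s (g (r)) (s (g (t (r) (r))) (s (w) (f) (w)) (g (t (r) (r)))) (g (u (m))))))
3. (u (p (p (p (p (m) (f) (f)) (f) (s (w) (f) (w))) (s (w) (s (w) (f) (w)) (g (r))) (s (g (r)) (s (w) (f) (w)) (w))) (s (g (u (m))) (s (g (r)) (s (w) (f) (w)) (g (r))) (g (t (u (m)) (r)))) (s (g (r)) (s (g (t (r) (r))) (s (w) (f) (w)) (g (t (r) (r)))) (g (u (m))))))  →  (u (p (p (p (p (m) (f) (f)) (f) (s (w) (f) (w))) (s (w) (s (w) (f) (w)) (g (r))) (s (g (r)) (s (w) (f) (w)) (w))) (s (g (u (m))) (s (g (r)) (s (w) (f) (w)) (g (r))) (g (u (m)))) (s (g (r)) (s (g (t (r) (r))) (s (w) (f) (w)) (g (t (r) (r)))) (g (u (m))))))
4. (u (p (p (p (p (m) (f) (f)) (f) (s (w) (f) (w))) (s (w) (s (w) (f) (w)) (g (r))) (s (g (r)) (s (w) (f) (w)) (w))) (s (g (u (m))) (s (g (r)) (s (w) (f) (w)) (g (r))) (g (u (m)))) (s (g (r)) (s (g (t (r) (r))) (s (w) (f) (w)) (g (t (r) (r)))) (g (u (m))))))  →  (u (p (p (p (p (m) (f) (f)) (f) (s (w) (f) (w))) (s (w) (s (w) (f) (w)) (g (r))) (s (g (r)) (s (w) (f) (w)) (w))) (s (g (u (m))) (s (g (r)) (s (w) (f) (w)) (g (r))) (g (u (m)))) (s (g (r)) (s (g (r)) (s (w) (f) (w)) (g (t (r) (r)))) (g (u (m))))))
5. (u (p (p (p (p (m) (f) (f)) (f) (s (w) (f) (w))) (s (w) (s (w) (f) (w)) (g (r))) (s (g (r)) (s (w) (f) (w)) (w))) (s (g (u (m))) (s (g (r)) (s (w) (f) (w)) (g (r))) (g (u (m)))) (s (g (r)) (s (g (r)) (s (w) (f) (w)) (g (t (r) (r)))) (g (u (m))))))  →  (u (p (p (p (p (m) (f) (f)) (f) (s (w) (f) (w))) (s (w) (s (w) (f) (w)) (g (r))) (s (g (r)) (s (w) (f) (w)) (w))) (s (g (u (m))) (s (g (r)) (s (w) (f) (w)) (g (r))) (g (u (m)))) (s (g (r)) (s (g (r)) (s (w) (f) (w)) (g (r))) (g (u (m))))))
normal form: (u (p (p (p (p (m) (f) (f)) (f) (s (w) (f) (w))) (s (w) (s (w) (f) (w)) (g (r))) (s (g (r)) (s (w) (f) (w)) (w))) (s (g (u (m))) (s (g (r)) (s (w) (f) (w)) (g (r))) (g (u (m)))) (s (g (r)) (s (g (r)) (s (w) (f) (w)) (g (r))) (g (u (m))))))

size = 60


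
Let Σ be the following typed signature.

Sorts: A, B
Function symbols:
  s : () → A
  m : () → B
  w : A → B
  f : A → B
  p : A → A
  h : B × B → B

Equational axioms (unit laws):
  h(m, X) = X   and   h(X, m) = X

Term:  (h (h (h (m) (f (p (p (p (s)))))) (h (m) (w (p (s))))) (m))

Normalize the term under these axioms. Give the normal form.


1. (h (h (h (m) (f (p (p (p (s)))))) (h (m) (w (p (s))))) (m))  →  (h (h (m) (f (p (p (p (s)))))) (h (m) (w (p (s)))))
2. (h (h (m) (f (p (p (p (s)))))) (h (m) (w (p (s)))))  →  (h (f (p (p (p (s))))) (h (m) (w (p (s)))))
3. (h (f (p (p (p (s))))) (h (m) (w (p (s)))))  →  (h (f (p (p (p (s))))) (w (p (s))))

normal form = (h (f (p (p (p (s))))) (w (p (s))))


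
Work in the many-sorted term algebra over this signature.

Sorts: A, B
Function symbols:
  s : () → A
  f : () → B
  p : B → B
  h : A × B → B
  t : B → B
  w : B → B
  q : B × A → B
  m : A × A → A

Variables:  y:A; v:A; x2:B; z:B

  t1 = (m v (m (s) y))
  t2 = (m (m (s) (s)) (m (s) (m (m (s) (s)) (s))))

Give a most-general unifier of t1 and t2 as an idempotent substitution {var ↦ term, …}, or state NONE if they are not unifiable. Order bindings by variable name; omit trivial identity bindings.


{v ↦ (m (s) (s)), y ↦ (m (m (s) (s)) (s))}


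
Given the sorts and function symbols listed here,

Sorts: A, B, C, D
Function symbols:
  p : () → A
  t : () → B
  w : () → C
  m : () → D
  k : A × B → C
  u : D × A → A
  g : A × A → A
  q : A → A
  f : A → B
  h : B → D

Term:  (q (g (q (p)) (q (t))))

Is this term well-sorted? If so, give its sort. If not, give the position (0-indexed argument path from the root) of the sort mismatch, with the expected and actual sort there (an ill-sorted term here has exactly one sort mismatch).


ill-sorted at position [0, 1, 0]: expected A, got B

      (p) : A
    (q (p)) : A
      (t) : B
    (q (t)) : ✗ arg 0 at [0, 1, 0] has sort B, expected A


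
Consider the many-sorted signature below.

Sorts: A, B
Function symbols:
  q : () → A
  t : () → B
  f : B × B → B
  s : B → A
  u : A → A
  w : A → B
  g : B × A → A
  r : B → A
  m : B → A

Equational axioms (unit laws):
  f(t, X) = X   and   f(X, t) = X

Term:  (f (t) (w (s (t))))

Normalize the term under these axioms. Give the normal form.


1. (f (t) (w (s (t))))  →  (w (s (t)))

normal form = (w (s (t)))


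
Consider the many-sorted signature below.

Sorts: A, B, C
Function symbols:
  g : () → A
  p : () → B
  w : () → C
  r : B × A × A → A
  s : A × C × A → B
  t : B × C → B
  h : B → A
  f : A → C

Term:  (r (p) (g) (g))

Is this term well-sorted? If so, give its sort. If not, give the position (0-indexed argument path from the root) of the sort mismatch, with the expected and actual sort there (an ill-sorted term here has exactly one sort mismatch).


well-sorted; sort = A

  (p) : B
  (g) : A
  (g) : A
(r (p) (g) (g)) : A


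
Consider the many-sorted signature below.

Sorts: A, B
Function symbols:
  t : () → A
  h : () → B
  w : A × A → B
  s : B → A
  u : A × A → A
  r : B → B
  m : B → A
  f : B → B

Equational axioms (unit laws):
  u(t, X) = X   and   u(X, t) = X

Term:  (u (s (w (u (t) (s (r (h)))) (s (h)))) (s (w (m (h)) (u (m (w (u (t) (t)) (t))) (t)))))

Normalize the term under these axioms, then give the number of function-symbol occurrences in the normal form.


1. (u (s (w (u (t) (s (r (h)))) (s (h)))) (s (w (m (h)) (u (m (w (u (t) (t)) (t))) (t)))))  →  (u (s (w (s (r (h))) (s (h)))) (s (w (m (h)) (u (m (w (u (t) (t)) (t))) (t)))))
2. (u (s (w (s (r (h))) (s (h)))) (s (w (m (h)) (u (m (w (u (t) (t)) (t))) (t)))))  →  (u (s (w (s (r (h))) (s (h)))) (s (w (m (h)) (m (w (u (t) (t)) (t))))))
3. (u (s (w (s (r (h))) (s (h)))) (s (w (m (h)) (m (w (u (t) (t)) (t))))))  →  (u (s (w (s (r (h))) (s (h)))) (s (w (m (h)) (m (w (t) (t))))))
normal form: (u (s (w (s (r (h))) (s (h)))) (s (w (m (h)) (m (w (t) (t))))))

size = 16


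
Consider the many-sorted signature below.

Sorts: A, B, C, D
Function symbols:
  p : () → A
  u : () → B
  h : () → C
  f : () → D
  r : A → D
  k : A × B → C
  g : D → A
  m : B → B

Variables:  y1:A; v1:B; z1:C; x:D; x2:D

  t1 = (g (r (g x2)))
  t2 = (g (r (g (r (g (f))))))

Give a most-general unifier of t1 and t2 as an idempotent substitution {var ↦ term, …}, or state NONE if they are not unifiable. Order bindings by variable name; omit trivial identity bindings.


{x2 ↦ (r (g (f)))}


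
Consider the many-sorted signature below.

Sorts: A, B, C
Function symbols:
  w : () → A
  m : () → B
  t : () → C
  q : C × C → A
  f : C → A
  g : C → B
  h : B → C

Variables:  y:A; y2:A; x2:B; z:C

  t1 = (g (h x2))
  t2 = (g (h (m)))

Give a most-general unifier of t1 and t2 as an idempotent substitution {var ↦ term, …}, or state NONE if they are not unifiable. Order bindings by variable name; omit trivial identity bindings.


{x2 ↦ (m)}


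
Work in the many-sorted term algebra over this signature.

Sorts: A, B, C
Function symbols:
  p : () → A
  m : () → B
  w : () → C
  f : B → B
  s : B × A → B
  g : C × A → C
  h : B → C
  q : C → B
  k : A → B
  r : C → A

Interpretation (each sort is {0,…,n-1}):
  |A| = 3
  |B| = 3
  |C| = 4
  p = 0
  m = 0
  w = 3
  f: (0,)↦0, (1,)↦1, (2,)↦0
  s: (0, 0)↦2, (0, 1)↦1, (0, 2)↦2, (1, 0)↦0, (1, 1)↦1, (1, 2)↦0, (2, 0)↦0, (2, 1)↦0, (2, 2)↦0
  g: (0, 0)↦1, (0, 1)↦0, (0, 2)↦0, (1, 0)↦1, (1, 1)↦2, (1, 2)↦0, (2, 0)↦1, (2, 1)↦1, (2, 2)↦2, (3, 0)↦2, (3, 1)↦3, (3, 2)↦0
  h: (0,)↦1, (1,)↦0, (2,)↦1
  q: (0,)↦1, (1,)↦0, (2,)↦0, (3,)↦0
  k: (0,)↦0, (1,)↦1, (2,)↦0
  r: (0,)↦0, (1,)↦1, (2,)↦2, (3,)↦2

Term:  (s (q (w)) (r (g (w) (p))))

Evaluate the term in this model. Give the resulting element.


value = 2

  w = 3
  (q (w)) = q(3,) = 0
  w = 3
  p = 0
  (g (w) (p)) = g(3, 0) = 2
  (r (g (w) (p))) = r(2,) = 2
  (s (q (w)) (r (g (w) (p)))) = s(0, 2) = 2


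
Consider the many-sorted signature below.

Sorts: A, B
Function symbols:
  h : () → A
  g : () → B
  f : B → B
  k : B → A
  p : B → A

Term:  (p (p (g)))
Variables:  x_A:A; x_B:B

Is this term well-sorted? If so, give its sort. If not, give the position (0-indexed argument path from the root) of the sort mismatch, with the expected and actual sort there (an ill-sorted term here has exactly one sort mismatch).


ill-sorted at position [0]: expected B, got A

    (g) : B
  (p (g)) : A
(p (p (g))) : ✗ arg 0 at [0] has sort A, expected B


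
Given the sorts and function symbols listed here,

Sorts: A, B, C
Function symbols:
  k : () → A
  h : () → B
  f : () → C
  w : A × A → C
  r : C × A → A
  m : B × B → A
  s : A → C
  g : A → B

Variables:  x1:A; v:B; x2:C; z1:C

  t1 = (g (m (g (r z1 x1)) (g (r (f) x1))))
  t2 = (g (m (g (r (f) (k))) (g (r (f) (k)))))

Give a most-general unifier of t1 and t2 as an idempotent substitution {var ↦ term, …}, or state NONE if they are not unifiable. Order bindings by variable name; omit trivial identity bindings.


{x1 ↦ (k), z1 ↦ (f)}


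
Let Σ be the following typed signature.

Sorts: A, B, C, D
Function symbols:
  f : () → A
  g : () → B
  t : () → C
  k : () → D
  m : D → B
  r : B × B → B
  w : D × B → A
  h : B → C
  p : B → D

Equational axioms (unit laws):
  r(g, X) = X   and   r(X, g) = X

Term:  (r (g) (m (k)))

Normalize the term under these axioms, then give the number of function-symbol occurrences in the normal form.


1. (r (g) (m (k)))  →  (m (k))
normal form: (m (k))

size = 2


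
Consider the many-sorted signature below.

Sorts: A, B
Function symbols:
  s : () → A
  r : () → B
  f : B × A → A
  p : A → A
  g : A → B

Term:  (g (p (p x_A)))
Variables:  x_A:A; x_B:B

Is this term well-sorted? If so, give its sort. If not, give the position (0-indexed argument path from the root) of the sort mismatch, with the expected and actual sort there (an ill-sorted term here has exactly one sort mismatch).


      x_A : A
    (p x_A) : A
  (p (p x_A)) : A
(g (p (p x_A))) : B

well-sorted; sort = B


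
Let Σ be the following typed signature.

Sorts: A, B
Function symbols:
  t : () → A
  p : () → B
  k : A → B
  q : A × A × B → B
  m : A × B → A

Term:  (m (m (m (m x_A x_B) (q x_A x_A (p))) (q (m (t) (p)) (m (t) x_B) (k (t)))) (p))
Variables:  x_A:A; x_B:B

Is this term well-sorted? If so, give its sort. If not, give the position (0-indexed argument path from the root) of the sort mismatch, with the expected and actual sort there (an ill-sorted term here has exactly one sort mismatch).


well-sorted; sort = A

        x_A : A
        x_B : B
      (m x_A x_B) : A
        x_A : A
        x_A : A
        (p) : B
      (q x_A x_A (p)) : B
    (m (m x_A x_B) (q x_A x_A (p))) : A
        (t) : A
        (p) : B
      (m (t) (p)) : A
        (t) : A
        x_B : B
      (m (t) x_B) : A
        (t) : A
      (k (t)) : B
    (q (m (t) (p)) (m (t) x_B) (k (t))) : B
  (m (m (m x_A x_B) (q x_A x_A (p))) (q (m (t) (p)) (m (t) x_B) (k (t)))) : A
  (p) : B
(m (m (m (m x_A x_B) (q x_A x_A (p))) (q (m (t) (p)) (m (t) x_B) (k (t)))) (p)) : A


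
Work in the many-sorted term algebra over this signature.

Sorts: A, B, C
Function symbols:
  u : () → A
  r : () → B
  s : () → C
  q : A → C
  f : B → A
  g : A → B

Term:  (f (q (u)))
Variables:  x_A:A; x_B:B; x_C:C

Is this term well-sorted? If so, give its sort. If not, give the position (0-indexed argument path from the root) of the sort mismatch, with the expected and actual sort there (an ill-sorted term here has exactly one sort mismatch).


ill-sorted at position [0]: expected B, got C

    (u) : A
  (q (u)) : C
(f (q (u))) : ✗ arg 0 at [0] has sort C, expected B


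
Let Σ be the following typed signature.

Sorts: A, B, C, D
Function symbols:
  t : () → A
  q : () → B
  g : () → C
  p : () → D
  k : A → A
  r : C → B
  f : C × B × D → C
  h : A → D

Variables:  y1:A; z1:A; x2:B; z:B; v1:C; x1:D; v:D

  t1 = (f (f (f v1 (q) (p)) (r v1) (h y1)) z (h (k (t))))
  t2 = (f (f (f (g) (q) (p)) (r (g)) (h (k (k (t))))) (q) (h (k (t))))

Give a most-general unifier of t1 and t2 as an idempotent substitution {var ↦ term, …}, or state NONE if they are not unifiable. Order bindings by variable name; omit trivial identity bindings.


{v1 ↦ (g), y1 ↦ (k (k (t))), z ↦ (q)}


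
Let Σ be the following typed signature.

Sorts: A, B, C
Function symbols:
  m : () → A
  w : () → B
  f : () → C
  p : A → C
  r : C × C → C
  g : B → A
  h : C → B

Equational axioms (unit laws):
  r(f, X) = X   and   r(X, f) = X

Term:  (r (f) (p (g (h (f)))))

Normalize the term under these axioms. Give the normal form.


1. (r (f) (p (g (h (f)))))  →  (p (g (h (f))))

normal form = (p (g (h (f))))


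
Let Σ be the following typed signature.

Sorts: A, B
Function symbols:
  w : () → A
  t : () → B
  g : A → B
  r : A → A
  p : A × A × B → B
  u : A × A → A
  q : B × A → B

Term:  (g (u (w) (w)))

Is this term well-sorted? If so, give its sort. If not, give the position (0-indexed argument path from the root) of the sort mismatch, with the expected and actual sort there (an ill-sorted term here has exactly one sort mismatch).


    (w) : A
    (w) : A
  (u (w) (w)) : A
(g (u (w) (w))) : B

well-sorted; sort = B


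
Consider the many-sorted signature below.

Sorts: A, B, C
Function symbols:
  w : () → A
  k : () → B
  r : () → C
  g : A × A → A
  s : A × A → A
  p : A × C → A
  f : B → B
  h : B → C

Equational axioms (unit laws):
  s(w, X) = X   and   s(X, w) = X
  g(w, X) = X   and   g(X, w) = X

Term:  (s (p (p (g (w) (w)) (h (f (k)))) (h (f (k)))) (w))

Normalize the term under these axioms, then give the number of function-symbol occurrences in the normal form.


1. (s (p (p (g (w) (w)) (h (f (k)))) (h (f (k)))) (w))  →  (p (p (g (w) (w)) (h (f (k)))) (h (f (k))))
2. (p (p (g (w) (w)) (h (f (k)))) (h (f (k))))  →  (p (p (w) (h (f (k)))) (h (f (k))))
normal form: (p (p (w) (h (f (k)))) (h (f (k))))

size = 9


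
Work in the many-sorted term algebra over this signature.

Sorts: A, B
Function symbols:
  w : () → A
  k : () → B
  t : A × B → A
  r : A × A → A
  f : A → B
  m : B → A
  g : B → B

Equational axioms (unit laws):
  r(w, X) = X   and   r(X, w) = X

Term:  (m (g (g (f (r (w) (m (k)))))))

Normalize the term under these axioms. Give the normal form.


1. (m (g (g (f (r (w) (m (k)))))))  →  (m (g (g (f (m (k))))))

normal form = (m (g (g (f (m (k))))))


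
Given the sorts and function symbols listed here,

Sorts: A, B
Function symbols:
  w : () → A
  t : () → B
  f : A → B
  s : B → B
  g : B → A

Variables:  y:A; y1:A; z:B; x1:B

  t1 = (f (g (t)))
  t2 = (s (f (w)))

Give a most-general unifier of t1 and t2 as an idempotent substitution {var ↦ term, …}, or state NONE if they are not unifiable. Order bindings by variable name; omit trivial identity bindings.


head clash or occurs-check failure — not unifiable

NONE (not unifiable)


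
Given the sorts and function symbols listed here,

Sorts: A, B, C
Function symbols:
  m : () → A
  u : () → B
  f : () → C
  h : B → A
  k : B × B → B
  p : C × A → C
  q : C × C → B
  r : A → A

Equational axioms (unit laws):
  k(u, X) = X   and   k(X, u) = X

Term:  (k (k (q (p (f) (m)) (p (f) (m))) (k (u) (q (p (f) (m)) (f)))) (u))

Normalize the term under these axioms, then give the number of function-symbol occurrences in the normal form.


size = 13

1. (k (k (q (p (f) (m)) (p (f) (m))) (k (u) (q (p (f) (m)) (f)))) (u))  →  (k (q (p (f) (m)) (p (f) (m))) (k (u) (q (p (f) (m)) (f))))
2. (k (q (p (f) (m)) (p (f) (m))) (k (u) (q (p (f) (m)) (f))))  →  (k (q (p (f) (m)) (p (f) (m))) (q (p (f) (m)) (f)))
normal form: (k (q (p (f) (m)) (p (f) (m))) (q (p (f) (m)) (f)))


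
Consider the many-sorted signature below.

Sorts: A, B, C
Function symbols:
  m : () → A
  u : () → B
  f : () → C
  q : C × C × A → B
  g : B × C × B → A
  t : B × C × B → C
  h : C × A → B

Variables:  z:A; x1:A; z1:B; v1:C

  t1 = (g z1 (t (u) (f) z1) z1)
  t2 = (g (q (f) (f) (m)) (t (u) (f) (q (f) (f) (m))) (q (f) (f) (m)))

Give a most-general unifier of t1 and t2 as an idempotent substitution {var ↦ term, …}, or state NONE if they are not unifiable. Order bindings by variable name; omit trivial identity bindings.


{z1 ↦ (q (f) (f) (m))}


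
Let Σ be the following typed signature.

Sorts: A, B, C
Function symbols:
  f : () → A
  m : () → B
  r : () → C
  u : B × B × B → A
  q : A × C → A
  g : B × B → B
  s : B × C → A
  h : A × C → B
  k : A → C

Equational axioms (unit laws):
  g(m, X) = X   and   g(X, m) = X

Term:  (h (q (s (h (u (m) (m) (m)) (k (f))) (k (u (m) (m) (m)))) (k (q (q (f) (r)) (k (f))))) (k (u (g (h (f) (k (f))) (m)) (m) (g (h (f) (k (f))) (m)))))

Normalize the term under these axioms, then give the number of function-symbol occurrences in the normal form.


1. (h (q (s (h (u (m) (m) (m)) (k (f))) (k (u (m) (m) (m)))) (k (q (q (f) (r)) (k (f))))) (k (u (g (h (f) (k (f))) (m)) (m) (g (h (f) (k (f))) (m)))))  →  (h (q (s (h (u (m) (m) (m)) (k (f))) (k (u (m) (m) (m)))) (k (q (q (f) (r)) (k (f))))) (k (u (h (f) (k (f))) (m) (g (h (f) (k (f))) (m)))))
2. (h (q (s (h (u (m) (m) (m)) (k (f))) (k (u (m) (m) (m)))) (k (q (q (f) (r)) (k (f))))) (k (u (h (f) (k (f))) (m) (g (h (f) (k (f))) (m)))))  →  (h (q (s (h (u (m) (m) (m)) (k (f))) (k (u (m) (m) (m)))) (k (q (q (f) (r)) (k (f))))) (k (u (h (f) (k (f))) (m) (h (f) (k (f))))))
normal form: (h (q (s (h (u (m) (m) (m)) (k (f))) (k (u (m) (m) (m)))) (k (q (q (f) (r)) (k (f))))) (k (u (h (f) (k (f))) (m) (h (f) (k (f))))))

size = 33


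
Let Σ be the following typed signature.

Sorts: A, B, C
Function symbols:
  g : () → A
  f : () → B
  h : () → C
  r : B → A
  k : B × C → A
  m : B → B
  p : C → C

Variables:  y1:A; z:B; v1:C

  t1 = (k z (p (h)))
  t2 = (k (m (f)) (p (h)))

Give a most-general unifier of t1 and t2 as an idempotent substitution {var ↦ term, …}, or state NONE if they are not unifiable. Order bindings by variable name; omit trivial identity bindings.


{z ↦ (m (f))}


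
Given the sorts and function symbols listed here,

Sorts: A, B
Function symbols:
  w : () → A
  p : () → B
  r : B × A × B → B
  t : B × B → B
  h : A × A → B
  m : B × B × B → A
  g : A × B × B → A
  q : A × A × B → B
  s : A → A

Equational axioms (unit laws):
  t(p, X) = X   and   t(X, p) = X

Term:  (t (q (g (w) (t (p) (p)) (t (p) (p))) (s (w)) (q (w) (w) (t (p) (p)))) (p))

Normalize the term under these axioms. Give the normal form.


1. (t (q (g (w) (t (p) (p)) (t (p) (p))) (s (w)) (q (w) (w) (t (p) (p)))) (p))  →  (q (g (w) (t (p) (p)) (t (p) (p))) (s (w)) (q (w) (w) (t (p) (p))))
2. (q (g (w) (t (p) (p)) (t (p) (p))) (s (w)) (q (w) (w) (t (p) (p))))  →  (q (g (w) (p) (t (p) (p))) (s (w)) (q (w) (w) (t (p) (p))))
3. (q (g (w) (p) (t (p) (p))) (s (w)) (q (w) (w) (t (p) (p))))  →  (q (g (w) (p) (p)) (s (w)) (q (w) (w) (t (p) (p))))
4. (q (g (w) (p) (p)) (s (w)) (q (w) (w) (t (p) (p))))  →  (q (g (w) (p) (p)) (s (w)) (q (w) (w) (p)))

normal form = (q (g (w) (p) (p)) (s (w)) (q (w) (w) (p)))


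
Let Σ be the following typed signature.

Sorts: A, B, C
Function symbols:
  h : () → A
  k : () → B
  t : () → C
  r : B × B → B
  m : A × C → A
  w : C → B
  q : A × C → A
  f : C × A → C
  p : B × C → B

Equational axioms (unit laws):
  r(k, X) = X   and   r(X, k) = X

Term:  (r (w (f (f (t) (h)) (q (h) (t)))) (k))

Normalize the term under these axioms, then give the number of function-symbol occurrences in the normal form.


1. (r (w (f (f (t) (h)) (q (h) (t)))) (k))  →  (w (f (f (t) (h)) (q (h) (t))))
normal form: (w (f (f (t) (h)) (q (h) (t))))

size = 8


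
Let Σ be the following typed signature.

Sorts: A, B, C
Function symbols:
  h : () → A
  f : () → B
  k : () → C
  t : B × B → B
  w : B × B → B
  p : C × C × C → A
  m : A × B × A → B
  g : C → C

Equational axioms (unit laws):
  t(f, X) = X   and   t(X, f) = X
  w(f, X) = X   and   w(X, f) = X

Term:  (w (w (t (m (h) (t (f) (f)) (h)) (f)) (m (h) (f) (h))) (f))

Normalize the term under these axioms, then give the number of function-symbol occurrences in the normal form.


1. (w (w (t (m (h) (t (f) (f)) (h)) (f)) (m (h) (f) (h))) (f))  →  (w (t (m (h) (t (f) (f)) (h)) (f)) (m (h) (f) (h)))
2. (w (t (m (h) (t (f) (f)) (h)) (f)) (m (h) (f) (h)))  →  (w (m (h) (t (f) (f)) (h)) (m (h) (f) (h)))
3. (w (m (h) (t (f) (f)) (h)) (m (h) (f) (h)))  →  (w (m (h) (f) (h)) (m (h) (f) (h)))
normal form: (w (m (h) (f) (h)) (m (h) (f) (h)))

size = 9


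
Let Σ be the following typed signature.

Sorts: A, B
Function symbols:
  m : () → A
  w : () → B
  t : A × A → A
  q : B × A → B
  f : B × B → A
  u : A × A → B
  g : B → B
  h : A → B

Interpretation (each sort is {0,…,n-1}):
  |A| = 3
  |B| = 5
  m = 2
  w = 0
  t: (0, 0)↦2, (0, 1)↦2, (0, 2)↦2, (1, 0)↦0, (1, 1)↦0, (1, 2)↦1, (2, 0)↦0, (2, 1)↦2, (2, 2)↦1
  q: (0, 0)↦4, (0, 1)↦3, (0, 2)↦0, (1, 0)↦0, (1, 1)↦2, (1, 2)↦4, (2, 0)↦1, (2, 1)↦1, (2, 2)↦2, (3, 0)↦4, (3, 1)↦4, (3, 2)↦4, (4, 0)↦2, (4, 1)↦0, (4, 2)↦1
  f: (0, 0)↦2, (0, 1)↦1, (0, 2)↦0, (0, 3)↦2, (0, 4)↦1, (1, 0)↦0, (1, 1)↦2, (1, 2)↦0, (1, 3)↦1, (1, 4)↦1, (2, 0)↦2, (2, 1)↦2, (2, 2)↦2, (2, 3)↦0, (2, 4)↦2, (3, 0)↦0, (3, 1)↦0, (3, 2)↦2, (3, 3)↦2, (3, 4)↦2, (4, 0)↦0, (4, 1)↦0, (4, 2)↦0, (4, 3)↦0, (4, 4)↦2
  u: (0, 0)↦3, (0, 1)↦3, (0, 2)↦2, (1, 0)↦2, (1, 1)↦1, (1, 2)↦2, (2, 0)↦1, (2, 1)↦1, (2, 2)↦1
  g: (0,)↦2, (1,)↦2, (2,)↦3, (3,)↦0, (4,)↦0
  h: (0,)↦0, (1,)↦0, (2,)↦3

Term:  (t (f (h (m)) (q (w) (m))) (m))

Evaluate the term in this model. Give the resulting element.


value = 2

  m = 2
  (h (m)) = h(2,) = 3
  w = 0
  m = 2
  (q (w) (m)) = q(0, 2) = 0
  (f (h (m)) (q (w) (m))) = f(3, 0) = 0
  m = 2
  (t (f (h (m)) (q (w) (m))) (m)) = t(0, 2) = 2


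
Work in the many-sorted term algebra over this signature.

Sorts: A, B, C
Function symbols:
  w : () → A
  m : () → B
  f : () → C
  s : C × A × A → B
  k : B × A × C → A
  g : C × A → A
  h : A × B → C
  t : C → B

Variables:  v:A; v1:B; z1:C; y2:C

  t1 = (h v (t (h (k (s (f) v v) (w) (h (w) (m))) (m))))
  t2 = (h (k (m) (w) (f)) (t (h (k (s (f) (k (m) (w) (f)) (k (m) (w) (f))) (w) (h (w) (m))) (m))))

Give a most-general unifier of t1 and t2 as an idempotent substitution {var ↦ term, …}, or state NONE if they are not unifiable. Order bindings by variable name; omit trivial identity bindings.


{v ↦ (k (m) (w) (f))}


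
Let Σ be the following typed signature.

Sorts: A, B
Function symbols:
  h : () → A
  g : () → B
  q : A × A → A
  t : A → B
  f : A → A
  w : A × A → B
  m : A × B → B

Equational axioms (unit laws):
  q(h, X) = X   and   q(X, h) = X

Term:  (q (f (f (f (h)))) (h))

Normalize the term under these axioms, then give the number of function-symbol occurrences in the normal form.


1. (q (f (f (f (h)))) (h))  →  (f (f (f (h))))
normal form: (f (f (f (h))))

size = 4


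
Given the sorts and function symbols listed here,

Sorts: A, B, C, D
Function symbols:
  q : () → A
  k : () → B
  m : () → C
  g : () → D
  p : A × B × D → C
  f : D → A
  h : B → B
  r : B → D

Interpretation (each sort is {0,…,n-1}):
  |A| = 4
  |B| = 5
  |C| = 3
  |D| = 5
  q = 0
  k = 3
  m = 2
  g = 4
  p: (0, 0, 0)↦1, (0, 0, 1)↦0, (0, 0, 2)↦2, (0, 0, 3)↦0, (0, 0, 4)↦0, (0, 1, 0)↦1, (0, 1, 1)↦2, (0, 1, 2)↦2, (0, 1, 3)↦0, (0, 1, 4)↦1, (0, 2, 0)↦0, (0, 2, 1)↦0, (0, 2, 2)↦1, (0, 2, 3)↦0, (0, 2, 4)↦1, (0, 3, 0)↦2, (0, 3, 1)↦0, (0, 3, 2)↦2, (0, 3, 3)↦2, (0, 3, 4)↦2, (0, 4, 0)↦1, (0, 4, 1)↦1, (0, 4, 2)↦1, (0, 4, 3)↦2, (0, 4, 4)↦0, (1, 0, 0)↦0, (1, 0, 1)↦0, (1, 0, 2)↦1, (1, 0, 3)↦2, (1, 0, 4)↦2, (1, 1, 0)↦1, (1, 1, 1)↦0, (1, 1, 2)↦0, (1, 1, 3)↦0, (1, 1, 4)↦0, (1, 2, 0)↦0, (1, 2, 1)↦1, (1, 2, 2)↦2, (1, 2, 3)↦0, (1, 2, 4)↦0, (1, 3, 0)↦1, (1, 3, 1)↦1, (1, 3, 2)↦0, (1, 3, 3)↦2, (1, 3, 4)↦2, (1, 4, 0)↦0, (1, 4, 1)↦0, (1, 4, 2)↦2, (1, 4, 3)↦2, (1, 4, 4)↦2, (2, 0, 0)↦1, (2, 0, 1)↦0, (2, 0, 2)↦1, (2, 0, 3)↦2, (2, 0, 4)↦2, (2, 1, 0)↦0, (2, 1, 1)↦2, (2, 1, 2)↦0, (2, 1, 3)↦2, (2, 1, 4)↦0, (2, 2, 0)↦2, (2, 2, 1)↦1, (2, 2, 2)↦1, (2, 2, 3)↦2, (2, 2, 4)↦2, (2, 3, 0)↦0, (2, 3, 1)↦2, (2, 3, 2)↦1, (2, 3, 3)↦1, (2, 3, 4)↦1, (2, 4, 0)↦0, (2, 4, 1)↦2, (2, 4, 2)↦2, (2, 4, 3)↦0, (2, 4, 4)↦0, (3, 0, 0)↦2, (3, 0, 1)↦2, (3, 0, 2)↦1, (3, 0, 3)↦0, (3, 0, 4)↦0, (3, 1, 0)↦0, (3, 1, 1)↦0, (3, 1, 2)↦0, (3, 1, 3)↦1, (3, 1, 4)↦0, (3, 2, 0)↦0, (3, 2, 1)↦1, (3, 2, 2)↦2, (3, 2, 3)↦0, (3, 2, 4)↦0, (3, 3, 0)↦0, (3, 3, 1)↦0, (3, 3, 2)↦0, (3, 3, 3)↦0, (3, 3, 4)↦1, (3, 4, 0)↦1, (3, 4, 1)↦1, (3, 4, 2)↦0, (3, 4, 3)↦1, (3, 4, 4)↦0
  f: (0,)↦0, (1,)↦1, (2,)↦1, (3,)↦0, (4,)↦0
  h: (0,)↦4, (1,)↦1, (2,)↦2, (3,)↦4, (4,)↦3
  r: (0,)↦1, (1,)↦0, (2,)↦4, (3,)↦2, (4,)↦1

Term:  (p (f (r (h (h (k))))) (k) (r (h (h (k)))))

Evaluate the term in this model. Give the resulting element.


value = 0

  k = 3
  (h (k)) = h(3,) = 4
  (h (h (k))) = h(4,) = 3
  (r (h (h (k)))) = r(3,) = 2
  (f (r (h (h (k))))) = f(2,) = 1
  k = 3
  k = 3
  (h (k)) = h(3,) = 4
  (h (h (k))) = h(4,) = 3
  (r (h (h (k)))) = r(3,) = 2
  (p (f (r (h (h (k))))) (k) (r (h (h (k))))) = p(1, 3, 2) = 0


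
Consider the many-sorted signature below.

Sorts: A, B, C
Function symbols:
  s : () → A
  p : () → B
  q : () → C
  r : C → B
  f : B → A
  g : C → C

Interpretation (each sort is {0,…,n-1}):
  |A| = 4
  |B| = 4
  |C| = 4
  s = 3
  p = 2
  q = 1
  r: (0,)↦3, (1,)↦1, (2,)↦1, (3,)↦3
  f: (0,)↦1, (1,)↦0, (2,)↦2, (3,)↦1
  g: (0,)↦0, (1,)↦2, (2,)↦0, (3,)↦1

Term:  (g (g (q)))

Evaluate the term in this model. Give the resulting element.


  q = 1
  (g (q)) = g(1,) = 2
  (g (g (q))) = g(2,) = 0

value = 0


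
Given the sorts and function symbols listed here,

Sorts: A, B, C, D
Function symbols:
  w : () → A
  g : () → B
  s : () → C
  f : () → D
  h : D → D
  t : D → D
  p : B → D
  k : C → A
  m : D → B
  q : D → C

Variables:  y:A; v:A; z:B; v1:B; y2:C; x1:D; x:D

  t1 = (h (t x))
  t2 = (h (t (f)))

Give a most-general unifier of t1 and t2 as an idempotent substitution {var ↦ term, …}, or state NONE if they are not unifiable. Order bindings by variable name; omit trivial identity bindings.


{x ↦ (f)}


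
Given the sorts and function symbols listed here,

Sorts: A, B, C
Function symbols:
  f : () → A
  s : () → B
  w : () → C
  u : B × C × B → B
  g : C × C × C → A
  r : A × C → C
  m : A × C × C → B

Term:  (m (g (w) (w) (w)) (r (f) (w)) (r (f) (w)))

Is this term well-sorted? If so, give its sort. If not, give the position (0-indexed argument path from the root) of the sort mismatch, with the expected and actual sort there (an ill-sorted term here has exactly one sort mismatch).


    (w) : C
    (w) : C
    (w) : C
  (g (w) (w) (w)) : A
    (f) : A
    (w) : C
  (r (f) (w)) : C
    (f) : A
    (w) : C
  (r (f) (w)) : C
(m (g (w) (w) (w)) (r (f) (w)) (r (f) (w))) : B

well-sorted; sort = B


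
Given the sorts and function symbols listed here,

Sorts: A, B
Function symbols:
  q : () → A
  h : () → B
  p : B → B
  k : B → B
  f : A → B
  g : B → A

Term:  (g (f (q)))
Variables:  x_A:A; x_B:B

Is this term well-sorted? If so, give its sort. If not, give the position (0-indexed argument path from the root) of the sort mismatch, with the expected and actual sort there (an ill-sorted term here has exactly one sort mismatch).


    (q) : A
  (f (q)) : B
(g (f (q))) : A

well-sorted; sort = A


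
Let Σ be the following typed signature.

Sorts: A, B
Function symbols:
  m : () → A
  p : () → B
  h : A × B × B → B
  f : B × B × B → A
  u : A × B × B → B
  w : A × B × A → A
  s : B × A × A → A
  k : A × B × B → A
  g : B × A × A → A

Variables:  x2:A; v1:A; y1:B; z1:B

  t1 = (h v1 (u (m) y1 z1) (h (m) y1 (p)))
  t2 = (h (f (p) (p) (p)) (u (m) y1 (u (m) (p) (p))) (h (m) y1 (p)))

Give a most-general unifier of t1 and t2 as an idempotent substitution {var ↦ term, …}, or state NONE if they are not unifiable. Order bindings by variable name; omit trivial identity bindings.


{v1 ↦ (f (p) (p) (p)), z1 ↦ (u (m) (p) (p))}


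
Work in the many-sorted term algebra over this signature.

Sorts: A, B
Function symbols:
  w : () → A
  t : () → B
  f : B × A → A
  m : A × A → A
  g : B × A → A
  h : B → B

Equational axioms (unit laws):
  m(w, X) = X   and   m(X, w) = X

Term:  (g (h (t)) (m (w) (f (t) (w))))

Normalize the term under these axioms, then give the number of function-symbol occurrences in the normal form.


size = 6

1. (g (h (t)) (m (w) (f (t) (w))))  →  (g (h (t)) (f (t) (w)))
normal form: (g (h (t)) (f (t) (w)))


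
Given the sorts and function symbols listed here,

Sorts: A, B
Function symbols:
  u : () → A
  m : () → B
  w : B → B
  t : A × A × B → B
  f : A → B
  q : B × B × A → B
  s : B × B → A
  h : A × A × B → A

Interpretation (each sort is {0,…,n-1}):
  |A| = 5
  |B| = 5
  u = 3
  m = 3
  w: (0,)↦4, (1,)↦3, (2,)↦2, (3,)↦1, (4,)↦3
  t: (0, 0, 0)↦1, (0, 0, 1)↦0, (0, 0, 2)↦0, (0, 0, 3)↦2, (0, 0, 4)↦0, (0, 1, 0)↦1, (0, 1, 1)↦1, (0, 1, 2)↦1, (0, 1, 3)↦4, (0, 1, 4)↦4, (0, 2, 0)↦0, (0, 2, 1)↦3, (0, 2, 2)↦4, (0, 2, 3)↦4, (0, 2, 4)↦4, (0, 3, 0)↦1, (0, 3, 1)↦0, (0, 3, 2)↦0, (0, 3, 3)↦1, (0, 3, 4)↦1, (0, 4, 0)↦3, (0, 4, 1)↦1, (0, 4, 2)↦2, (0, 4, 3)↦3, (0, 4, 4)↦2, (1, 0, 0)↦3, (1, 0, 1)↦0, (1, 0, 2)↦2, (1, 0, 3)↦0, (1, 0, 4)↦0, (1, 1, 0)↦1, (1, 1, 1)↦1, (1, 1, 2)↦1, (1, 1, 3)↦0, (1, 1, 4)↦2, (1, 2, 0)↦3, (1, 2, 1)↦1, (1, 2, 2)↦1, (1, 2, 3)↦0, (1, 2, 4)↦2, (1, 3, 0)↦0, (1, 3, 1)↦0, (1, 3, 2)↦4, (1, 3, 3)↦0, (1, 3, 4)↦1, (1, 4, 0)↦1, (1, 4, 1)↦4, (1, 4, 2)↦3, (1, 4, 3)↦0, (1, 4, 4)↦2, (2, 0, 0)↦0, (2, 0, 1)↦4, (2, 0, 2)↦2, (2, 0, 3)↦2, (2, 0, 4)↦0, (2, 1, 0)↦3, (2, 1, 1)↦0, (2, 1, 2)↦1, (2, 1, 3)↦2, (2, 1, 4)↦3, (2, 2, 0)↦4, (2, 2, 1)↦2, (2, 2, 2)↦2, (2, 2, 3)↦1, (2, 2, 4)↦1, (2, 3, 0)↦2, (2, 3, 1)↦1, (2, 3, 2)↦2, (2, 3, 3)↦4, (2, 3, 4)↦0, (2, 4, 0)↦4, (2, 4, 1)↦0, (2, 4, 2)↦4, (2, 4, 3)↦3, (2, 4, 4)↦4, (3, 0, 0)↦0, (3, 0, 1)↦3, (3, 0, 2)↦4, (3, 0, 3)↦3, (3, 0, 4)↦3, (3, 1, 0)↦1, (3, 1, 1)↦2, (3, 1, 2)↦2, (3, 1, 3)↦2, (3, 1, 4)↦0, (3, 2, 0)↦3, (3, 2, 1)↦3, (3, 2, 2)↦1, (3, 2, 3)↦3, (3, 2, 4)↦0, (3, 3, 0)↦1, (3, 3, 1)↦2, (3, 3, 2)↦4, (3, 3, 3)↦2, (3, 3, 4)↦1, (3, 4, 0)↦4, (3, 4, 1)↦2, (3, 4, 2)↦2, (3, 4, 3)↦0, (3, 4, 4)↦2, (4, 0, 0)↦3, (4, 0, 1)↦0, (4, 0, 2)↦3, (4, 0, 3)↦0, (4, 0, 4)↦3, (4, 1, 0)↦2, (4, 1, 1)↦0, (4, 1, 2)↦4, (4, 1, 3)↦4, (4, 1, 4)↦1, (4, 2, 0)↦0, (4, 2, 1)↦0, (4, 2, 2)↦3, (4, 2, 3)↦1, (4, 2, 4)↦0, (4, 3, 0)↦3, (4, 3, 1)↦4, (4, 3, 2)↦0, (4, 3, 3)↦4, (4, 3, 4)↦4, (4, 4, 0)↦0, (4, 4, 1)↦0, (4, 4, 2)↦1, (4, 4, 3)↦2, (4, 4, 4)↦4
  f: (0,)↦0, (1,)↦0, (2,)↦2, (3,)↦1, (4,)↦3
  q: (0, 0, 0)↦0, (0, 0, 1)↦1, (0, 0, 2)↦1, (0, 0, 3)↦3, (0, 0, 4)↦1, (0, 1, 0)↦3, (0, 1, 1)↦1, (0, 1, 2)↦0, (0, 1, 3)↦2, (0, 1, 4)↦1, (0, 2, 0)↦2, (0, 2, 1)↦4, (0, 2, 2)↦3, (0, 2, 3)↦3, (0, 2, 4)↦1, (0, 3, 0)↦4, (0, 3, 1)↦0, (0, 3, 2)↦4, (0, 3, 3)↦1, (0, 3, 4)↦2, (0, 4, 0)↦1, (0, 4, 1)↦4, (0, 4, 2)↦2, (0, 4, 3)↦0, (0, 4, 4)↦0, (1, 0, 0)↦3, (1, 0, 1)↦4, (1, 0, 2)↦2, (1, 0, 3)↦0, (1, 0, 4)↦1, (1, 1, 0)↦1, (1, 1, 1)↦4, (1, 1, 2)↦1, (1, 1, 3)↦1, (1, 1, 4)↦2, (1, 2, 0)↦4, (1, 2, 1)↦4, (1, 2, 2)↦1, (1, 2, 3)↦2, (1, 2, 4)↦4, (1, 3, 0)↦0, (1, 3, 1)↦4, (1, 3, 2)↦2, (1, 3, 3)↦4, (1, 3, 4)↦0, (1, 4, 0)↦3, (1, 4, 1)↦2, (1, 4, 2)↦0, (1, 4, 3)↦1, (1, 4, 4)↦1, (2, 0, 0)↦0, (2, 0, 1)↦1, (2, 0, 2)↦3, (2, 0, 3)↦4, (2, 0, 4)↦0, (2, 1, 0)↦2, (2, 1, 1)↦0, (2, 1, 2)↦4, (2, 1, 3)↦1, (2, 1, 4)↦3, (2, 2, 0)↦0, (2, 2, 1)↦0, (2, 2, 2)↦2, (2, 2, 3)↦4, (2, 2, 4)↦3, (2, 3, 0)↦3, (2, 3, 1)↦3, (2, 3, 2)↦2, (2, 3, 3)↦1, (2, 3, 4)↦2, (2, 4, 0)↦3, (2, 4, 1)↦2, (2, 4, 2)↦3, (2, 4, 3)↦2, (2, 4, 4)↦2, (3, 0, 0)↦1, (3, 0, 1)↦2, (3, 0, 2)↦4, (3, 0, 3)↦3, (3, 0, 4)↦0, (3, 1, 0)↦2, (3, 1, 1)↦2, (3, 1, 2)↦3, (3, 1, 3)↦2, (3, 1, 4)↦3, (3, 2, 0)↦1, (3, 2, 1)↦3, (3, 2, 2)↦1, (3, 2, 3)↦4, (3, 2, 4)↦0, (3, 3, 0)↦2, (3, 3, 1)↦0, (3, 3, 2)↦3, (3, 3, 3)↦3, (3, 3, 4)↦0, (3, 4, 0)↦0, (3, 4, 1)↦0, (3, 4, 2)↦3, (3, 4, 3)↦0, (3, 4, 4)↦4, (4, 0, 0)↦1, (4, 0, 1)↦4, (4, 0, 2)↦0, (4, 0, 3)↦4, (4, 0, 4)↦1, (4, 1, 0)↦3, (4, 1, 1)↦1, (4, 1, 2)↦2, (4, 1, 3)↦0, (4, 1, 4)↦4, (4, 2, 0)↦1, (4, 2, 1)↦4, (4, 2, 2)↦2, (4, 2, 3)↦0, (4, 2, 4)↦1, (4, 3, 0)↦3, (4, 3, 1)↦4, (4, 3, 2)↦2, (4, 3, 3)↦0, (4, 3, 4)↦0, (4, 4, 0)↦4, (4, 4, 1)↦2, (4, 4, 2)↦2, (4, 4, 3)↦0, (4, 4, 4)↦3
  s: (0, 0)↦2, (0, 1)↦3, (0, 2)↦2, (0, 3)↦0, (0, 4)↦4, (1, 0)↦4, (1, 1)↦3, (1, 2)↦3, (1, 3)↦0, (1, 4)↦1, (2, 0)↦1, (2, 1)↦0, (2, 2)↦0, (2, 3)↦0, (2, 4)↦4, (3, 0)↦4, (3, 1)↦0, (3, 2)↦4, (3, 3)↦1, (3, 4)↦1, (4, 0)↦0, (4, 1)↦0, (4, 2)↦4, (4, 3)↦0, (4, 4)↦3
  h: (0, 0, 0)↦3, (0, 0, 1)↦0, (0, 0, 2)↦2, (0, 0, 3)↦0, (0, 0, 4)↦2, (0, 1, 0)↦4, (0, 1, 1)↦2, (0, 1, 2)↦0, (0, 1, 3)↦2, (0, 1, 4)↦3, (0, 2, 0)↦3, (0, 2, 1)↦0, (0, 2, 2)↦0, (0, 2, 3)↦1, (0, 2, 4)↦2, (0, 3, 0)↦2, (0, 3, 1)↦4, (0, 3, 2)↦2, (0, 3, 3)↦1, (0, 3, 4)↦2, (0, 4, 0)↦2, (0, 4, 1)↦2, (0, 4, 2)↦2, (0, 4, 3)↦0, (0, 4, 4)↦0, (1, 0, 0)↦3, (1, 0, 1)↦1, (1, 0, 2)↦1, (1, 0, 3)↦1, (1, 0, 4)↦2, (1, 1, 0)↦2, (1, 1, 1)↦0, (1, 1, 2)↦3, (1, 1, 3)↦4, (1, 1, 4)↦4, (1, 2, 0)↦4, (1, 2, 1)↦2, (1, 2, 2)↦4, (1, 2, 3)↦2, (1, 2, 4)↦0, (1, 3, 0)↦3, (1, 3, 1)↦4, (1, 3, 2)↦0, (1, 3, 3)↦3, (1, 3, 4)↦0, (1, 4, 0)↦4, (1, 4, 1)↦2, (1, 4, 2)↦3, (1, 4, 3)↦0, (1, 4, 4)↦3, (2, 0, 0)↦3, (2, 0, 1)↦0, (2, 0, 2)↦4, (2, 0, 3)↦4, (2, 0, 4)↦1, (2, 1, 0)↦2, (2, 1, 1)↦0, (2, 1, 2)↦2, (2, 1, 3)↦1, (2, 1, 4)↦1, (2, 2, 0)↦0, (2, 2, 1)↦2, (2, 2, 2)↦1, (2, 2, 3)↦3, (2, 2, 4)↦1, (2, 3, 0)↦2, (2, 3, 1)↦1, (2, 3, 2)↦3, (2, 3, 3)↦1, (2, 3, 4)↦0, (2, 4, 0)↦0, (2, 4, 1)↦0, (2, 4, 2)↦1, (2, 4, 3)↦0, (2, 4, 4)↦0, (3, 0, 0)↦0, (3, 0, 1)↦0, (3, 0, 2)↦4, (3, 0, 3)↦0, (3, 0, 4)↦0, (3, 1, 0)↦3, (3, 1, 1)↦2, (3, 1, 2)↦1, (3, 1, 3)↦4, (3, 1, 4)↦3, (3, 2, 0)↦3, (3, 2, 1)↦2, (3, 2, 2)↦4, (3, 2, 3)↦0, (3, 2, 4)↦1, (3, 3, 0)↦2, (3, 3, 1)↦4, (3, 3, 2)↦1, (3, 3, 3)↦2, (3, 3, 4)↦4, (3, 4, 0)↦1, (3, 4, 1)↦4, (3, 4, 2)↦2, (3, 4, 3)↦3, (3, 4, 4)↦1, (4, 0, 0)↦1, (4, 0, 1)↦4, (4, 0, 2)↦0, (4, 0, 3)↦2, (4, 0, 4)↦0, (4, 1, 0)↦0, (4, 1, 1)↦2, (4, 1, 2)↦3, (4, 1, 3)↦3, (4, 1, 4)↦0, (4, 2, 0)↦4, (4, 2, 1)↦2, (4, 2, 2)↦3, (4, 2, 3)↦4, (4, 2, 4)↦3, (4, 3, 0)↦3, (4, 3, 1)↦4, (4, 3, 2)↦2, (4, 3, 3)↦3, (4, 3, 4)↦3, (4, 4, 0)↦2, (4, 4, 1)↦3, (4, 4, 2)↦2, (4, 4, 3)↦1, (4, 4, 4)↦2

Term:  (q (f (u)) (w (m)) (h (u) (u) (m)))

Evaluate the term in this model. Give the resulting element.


  u = 3
  (f (u)) = f(3,) = 1
  m = 3
  (w (m)) = w(3,) = 1
  u = 3
  u = 3
  m = 3
  (h (u) (u) (m)) = h(3, 3, 3) = 2
  (q (f (u)) (w (m)) (h (u) (u) (m))) = q(1, 1, 2) = 1

value = 1
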